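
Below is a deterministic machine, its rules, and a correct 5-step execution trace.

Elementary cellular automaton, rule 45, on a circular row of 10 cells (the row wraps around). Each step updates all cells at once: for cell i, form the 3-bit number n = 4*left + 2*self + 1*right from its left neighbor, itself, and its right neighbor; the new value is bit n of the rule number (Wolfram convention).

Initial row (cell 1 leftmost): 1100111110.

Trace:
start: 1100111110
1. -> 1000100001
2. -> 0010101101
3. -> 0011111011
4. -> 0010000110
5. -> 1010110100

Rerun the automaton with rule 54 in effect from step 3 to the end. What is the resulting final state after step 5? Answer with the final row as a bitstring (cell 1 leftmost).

(re-executing steps 3..5 under rule 54; state before step 3: 0010101101)
3. -> 1111110011
4. -> 0000001100
5. -> 0000010010

0000010010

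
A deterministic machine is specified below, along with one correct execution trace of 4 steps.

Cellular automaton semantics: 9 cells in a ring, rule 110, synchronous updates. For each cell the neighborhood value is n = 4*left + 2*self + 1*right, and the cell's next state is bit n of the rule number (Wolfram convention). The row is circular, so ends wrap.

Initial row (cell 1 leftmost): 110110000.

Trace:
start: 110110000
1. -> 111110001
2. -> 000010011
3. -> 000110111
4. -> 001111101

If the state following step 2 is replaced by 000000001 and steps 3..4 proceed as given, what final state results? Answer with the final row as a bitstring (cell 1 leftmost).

state after step 2 := 000000001
3. -> 000000011
4. -> 000000111

000000111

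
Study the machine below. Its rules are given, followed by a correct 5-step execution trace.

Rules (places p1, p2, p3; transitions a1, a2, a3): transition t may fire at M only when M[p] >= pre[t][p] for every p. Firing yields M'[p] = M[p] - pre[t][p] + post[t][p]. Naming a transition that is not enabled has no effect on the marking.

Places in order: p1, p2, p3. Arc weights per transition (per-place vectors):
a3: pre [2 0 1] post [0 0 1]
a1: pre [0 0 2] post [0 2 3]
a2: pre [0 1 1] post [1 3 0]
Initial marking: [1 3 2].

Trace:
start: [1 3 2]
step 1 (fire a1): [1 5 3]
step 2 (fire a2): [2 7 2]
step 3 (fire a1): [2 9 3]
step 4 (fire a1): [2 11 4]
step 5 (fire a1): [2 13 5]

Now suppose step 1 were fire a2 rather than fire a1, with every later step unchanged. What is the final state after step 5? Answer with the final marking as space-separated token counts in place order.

(re-executing from step 1 with the substitution; state before step 1: [1 3 2])
step 1 (fire a2): [2 5 1]
step 2 (fire a2): [3 7 0]
step 3 (fire a1): [3 7 0]
step 4 (fire a1): [3 7 0]
step 5 (fire a1): [3 7 0]

3 7 0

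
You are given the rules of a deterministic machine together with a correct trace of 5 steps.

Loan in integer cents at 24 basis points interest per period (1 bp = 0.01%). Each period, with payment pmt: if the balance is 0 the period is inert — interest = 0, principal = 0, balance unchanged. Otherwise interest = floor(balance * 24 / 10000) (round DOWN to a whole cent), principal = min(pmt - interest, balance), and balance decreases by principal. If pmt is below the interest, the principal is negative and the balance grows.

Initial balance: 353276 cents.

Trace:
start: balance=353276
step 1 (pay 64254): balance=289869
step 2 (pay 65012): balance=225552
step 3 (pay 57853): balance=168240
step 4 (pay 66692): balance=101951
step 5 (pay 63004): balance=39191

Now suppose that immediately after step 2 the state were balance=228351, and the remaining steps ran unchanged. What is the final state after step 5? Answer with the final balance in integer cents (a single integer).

42011

state after step 2 := balance=228351
step 3 (pay 57853): balance=171046
step 4 (pay 66692): balance=104764
step 5 (pay 63004): balance=42011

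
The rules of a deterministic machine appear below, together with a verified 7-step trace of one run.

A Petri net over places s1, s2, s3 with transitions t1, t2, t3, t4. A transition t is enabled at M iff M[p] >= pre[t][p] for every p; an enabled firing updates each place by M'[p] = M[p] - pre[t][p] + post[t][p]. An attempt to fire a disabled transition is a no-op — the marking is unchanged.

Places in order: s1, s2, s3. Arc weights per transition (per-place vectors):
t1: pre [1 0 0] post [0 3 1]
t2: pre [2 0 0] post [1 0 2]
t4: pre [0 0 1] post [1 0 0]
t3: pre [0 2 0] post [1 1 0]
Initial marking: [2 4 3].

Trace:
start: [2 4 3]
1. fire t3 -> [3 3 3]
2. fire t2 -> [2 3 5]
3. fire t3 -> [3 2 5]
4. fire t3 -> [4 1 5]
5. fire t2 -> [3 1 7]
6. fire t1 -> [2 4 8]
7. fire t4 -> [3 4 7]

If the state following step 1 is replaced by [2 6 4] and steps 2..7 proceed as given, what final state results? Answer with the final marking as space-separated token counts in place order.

2 7 8

state after step 1 := [2 6 4]
2. fire t2 -> [1 6 6]
3. fire t3 -> [2 5 6]
4. fire t3 -> [3 4 6]
5. fire t2 -> [2 4 8]
6. fire t1 -> [1 7 9]
7. fire t4 -> [2 7 8]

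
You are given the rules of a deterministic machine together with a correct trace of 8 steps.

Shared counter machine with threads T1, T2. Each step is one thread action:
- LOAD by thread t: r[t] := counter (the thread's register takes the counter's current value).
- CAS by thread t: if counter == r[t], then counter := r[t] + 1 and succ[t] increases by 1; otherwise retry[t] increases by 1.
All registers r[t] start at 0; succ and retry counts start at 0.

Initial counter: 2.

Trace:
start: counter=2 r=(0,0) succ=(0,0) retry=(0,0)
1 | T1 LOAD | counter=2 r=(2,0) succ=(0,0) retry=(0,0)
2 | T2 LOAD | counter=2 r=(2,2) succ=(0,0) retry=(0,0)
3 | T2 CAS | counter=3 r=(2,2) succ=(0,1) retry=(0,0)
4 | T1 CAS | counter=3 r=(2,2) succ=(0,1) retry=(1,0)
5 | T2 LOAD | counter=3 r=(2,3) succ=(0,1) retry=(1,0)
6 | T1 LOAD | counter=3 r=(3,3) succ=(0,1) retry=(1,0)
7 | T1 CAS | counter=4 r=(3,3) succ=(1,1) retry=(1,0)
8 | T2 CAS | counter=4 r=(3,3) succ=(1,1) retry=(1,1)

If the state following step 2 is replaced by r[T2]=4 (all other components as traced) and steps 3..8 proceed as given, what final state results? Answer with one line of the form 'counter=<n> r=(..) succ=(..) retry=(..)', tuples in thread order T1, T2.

counter=4 r=(3,3) succ=(2,0) retry=(0,2)

state after step 2 := counter=2 r=(2,4) succ=(0,0) retry=(0,0)
3 | T2 CAS | counter=2 r=(2,4) succ=(0,0) retry=(0,1)
4 | T1 CAS | counter=3 r=(2,4) succ=(1,0) retry=(0,1)
5 | T2 LOAD | counter=3 r=(2,3) succ=(1,0) retry=(0,1)
6 | T1 LOAD | counter=3 r=(3,3) succ=(1,0) retry=(0,1)
7 | T1 CAS | counter=4 r=(3,3) succ=(2,0) retry=(0,1)
8 | T2 CAS | counter=4 r=(3,3) succ=(2,0) retry=(0,2)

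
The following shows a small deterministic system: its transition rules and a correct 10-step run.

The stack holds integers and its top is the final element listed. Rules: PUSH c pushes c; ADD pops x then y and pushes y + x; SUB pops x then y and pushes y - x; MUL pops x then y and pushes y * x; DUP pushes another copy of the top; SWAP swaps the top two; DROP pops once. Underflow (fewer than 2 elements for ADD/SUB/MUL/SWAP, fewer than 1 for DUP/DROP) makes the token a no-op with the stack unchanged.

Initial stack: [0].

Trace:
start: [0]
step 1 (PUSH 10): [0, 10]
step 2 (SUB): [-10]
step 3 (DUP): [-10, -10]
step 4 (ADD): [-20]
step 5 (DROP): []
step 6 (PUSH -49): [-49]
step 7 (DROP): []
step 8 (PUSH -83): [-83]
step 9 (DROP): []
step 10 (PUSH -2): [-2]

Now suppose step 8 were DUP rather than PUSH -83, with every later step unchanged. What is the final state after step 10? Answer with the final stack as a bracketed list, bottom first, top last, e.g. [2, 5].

(re-executing from step 8 with the substitution; state before step 8: [])
step 8 (DUP): []
step 9 (DROP): []
step 10 (PUSH -2): [-2]

[-2]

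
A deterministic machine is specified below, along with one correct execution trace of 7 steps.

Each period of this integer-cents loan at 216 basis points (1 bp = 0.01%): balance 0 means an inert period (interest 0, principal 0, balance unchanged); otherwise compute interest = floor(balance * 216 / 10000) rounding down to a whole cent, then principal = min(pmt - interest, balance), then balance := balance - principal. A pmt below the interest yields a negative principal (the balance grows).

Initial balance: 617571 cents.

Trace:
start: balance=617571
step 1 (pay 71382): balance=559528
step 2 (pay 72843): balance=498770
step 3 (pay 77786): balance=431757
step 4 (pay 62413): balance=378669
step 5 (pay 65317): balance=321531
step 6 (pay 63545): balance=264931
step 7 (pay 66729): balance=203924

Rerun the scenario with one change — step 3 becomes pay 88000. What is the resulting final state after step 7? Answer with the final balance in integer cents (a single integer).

(re-executing from step 3 with the substitution; state before step 3: balance=498770)
step 3 (pay 88000): balance=421543
step 4 (pay 62413): balance=368235
step 5 (pay 65317): balance=310871
step 6 (pay 63545): balance=254040
step 7 (pay 66729): balance=192798

192798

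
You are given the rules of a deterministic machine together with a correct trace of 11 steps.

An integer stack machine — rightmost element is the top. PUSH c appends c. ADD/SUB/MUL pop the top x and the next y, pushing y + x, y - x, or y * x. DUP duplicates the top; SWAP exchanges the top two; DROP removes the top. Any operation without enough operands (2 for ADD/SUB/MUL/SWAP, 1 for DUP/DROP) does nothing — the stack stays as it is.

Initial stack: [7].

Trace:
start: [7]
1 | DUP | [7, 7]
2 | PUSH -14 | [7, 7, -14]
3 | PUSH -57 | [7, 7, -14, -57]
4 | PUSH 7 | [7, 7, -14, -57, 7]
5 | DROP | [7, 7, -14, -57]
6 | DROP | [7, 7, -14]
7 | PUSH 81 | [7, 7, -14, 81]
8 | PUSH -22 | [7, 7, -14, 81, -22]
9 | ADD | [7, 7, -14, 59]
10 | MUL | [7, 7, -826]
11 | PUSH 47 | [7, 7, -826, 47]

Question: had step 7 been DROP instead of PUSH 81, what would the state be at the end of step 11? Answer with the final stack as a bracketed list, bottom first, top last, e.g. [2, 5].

(re-executing from step 7 with the substitution; state before step 7: [7, 7, -14])
7 | DROP | [7, 7]
8 | PUSH -22 | [7, 7, -22]
9 | ADD | [7, -15]
10 | MUL | [-105]
11 | PUSH 47 | [-105, 47]

[-105, 47]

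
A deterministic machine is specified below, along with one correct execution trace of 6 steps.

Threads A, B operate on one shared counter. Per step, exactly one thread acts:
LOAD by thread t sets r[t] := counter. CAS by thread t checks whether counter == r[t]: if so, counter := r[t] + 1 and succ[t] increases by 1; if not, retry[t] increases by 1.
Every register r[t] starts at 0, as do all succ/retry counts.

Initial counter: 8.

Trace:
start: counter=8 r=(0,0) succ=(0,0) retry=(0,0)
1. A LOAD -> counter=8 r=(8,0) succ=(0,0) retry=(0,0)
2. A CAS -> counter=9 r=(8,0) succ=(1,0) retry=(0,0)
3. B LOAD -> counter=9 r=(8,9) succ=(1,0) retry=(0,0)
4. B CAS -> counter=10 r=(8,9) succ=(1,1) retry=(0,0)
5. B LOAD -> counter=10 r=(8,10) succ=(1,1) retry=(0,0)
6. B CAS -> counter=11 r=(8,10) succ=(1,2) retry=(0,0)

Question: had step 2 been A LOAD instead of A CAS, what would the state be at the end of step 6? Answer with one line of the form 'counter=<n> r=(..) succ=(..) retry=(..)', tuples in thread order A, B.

(re-executing from step 2 with the substitution; state before step 2: counter=8 r=(8,0) succ=(0,0) retry=(0,0))
2. A LOAD -> counter=8 r=(8,0) succ=(0,0) retry=(0,0)
3. B LOAD -> counter=8 r=(8,8) succ=(0,0) retry=(0,0)
4. B CAS -> counter=9 r=(8,8) succ=(0,1) retry=(0,0)
5. B LOAD -> counter=9 r=(8,9) succ=(0,1) retry=(0,0)
6. B CAS -> counter=10 r=(8,9) succ=(0,2) retry=(0,0)

counter=10 r=(8,9) succ=(0,2) retry=(0,0)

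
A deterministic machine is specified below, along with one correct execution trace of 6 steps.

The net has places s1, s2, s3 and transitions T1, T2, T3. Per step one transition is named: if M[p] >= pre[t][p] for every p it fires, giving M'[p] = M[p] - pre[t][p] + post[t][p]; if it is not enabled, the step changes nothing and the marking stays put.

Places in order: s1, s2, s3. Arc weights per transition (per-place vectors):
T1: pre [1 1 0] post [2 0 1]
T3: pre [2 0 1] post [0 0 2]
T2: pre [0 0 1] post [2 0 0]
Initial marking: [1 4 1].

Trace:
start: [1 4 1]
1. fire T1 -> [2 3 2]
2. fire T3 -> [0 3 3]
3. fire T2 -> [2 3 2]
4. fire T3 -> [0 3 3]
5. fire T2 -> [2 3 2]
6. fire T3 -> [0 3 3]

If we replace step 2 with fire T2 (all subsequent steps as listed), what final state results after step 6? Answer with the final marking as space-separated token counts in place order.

6 3 0

(re-executing from step 2 with the substitution; state before step 2: [2 3 2])
2. fire T2 -> [4 3 1]
3. fire T2 -> [6 3 0]
4. fire T3 -> [6 3 0]
5. fire T2 -> [6 3 0]
6. fire T3 -> [6 3 0]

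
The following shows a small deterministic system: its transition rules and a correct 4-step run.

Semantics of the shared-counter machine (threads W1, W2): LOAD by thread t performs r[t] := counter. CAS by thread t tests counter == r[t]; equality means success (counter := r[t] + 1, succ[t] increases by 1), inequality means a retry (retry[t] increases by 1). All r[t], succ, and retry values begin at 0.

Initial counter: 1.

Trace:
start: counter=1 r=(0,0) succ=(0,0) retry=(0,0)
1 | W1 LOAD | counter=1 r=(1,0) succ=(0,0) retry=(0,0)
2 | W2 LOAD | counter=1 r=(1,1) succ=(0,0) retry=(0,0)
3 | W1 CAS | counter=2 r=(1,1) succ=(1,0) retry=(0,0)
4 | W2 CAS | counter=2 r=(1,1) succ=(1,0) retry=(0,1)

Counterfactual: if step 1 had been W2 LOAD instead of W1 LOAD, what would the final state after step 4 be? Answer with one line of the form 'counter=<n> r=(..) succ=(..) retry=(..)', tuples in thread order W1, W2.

(re-executing from step 1 with the substitution; state before step 1: counter=1 r=(0,0) succ=(0,0) retry=(0,0))
1 | W2 LOAD | counter=1 r=(0,1) succ=(0,0) retry=(0,0)
2 | W2 LOAD | counter=1 r=(0,1) succ=(0,0) retry=(0,0)
3 | W1 CAS | counter=1 r=(0,1) succ=(0,0) retry=(1,0)
4 | W2 CAS | counter=2 r=(0,1) succ=(0,1) retry=(1,0)

counter=2 r=(0,1) succ=(0,1) retry=(1,0)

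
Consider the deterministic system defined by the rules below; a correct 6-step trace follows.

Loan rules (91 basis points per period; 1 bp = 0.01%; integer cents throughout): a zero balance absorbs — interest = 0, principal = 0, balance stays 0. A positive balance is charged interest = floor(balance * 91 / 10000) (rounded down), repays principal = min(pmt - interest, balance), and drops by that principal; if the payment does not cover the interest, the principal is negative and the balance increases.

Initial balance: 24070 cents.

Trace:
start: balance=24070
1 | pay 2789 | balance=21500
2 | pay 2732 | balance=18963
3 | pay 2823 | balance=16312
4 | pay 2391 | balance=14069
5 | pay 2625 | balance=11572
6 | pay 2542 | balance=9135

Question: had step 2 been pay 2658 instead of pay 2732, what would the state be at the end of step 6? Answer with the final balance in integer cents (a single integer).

(re-executing from step 2 with the substitution; state before step 2: balance=21500)
2 | pay 2658 | balance=19037
3 | pay 2823 | balance=16387
4 | pay 2391 | balance=14145
5 | pay 2625 | balance=11648
6 | pay 2542 | balance=9211

9211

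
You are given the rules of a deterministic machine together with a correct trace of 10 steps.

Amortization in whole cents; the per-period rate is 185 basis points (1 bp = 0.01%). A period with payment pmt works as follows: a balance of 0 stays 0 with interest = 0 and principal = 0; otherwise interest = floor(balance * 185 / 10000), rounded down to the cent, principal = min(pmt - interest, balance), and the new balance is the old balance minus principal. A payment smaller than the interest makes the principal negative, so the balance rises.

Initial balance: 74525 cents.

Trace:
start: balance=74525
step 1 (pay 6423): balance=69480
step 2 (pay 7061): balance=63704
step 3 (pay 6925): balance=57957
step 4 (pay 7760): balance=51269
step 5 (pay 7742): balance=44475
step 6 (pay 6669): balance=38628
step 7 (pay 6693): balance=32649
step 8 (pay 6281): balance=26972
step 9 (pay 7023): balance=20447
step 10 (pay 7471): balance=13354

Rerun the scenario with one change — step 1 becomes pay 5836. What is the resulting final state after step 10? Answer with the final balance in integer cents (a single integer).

(re-executing from step 1 with the substitution; state before step 1: balance=74525)
step 1 (pay 5836): balance=70067
step 2 (pay 7061): balance=64302
step 3 (pay 6925): balance=58566
step 4 (pay 7760): balance=51889
step 5 (pay 7742): balance=45106
step 6 (pay 6669): balance=39271
step 7 (pay 6693): balance=33304
step 8 (pay 6281): balance=27639
step 9 (pay 7023): balance=21127
step 10 (pay 7471): balance=14046

14046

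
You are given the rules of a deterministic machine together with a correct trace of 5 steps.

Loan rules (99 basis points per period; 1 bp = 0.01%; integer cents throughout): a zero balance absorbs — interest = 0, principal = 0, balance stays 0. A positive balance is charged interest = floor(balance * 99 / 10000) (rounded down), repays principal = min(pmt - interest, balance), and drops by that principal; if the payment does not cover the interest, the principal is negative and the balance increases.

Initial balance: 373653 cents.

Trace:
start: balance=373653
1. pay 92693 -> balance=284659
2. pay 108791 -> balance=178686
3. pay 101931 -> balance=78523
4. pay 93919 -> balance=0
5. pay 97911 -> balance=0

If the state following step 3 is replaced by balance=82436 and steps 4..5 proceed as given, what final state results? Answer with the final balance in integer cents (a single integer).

state after step 3 := balance=82436
4. pay 93919 -> balance=0
5. pay 97911 -> balance=0

0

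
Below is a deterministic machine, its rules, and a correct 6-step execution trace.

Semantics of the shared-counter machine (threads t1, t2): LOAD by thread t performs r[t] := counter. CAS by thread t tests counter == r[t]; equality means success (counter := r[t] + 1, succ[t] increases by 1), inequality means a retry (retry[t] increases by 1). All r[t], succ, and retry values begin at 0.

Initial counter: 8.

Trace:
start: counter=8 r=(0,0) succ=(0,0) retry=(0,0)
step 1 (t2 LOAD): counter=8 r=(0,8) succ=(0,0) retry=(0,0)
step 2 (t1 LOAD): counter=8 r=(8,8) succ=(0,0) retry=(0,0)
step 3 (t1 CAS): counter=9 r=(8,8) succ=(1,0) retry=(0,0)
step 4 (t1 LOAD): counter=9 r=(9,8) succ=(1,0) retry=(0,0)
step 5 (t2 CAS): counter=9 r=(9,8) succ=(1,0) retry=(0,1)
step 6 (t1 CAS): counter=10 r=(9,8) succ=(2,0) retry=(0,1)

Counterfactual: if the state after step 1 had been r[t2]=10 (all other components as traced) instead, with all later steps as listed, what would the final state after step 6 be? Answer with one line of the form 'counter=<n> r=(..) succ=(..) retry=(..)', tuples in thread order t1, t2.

counter=10 r=(9,10) succ=(2,0) retry=(0,1)

state after step 1 := counter=8 r=(0,10) succ=(0,0) retry=(0,0)
step 2 (t1 LOAD): counter=8 r=(8,10) succ=(0,0) retry=(0,0)
step 3 (t1 CAS): counter=9 r=(8,10) succ=(1,0) retry=(0,0)
step 4 (t1 LOAD): counter=9 r=(9,10) succ=(1,0) retry=(0,0)
step 5 (t2 CAS): counter=9 r=(9,10) succ=(1,0) retry=(0,1)
step 6 (t1 CAS): counter=10 r=(9,10) succ=(2,0) retry=(0,1)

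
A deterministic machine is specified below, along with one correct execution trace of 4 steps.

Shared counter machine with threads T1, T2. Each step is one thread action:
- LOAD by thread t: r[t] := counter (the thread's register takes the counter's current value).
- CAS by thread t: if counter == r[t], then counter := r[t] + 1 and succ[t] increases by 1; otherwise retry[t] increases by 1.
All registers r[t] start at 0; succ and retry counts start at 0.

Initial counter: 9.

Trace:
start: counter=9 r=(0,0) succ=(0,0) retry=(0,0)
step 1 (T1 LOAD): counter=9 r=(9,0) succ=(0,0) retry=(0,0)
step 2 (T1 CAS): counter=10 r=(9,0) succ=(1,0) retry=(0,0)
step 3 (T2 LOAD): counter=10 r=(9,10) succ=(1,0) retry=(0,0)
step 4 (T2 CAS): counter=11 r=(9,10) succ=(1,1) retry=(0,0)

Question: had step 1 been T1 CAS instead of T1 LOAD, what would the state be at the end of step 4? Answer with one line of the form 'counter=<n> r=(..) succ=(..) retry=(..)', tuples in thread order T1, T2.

(re-executing from step 1 with the substitution; state before step 1: counter=9 r=(0,0) succ=(0,0) retry=(0,0))
step 1 (T1 CAS): counter=9 r=(0,0) succ=(0,0) retry=(1,0)
step 2 (T1 CAS): counter=9 r=(0,0) succ=(0,0) retry=(2,0)
step 3 (T2 LOAD): counter=9 r=(0,9) succ=(0,0) retry=(2,0)
step 4 (T2 CAS): counter=10 r=(0,9) succ=(0,1) retry=(2,0)

counter=10 r=(0,9) succ=(0,1) retry=(2,0)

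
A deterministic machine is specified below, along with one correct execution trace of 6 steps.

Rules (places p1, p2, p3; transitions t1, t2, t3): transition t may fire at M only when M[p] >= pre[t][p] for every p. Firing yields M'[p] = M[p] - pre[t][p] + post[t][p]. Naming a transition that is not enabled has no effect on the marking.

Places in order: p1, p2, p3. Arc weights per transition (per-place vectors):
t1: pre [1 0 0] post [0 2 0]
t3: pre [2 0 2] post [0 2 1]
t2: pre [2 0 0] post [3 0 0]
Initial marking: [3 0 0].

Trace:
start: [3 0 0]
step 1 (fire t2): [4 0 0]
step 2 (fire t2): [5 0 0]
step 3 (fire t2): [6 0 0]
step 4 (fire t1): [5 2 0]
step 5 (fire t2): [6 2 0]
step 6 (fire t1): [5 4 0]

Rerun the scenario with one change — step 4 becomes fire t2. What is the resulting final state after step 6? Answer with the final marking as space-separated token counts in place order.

7 2 0

(re-executing from step 4 with the substitution; state before step 4: [6 0 0])
step 4 (fire t2): [7 0 0]
step 5 (fire t2): [8 0 0]
step 6 (fire t1): [7 2 0]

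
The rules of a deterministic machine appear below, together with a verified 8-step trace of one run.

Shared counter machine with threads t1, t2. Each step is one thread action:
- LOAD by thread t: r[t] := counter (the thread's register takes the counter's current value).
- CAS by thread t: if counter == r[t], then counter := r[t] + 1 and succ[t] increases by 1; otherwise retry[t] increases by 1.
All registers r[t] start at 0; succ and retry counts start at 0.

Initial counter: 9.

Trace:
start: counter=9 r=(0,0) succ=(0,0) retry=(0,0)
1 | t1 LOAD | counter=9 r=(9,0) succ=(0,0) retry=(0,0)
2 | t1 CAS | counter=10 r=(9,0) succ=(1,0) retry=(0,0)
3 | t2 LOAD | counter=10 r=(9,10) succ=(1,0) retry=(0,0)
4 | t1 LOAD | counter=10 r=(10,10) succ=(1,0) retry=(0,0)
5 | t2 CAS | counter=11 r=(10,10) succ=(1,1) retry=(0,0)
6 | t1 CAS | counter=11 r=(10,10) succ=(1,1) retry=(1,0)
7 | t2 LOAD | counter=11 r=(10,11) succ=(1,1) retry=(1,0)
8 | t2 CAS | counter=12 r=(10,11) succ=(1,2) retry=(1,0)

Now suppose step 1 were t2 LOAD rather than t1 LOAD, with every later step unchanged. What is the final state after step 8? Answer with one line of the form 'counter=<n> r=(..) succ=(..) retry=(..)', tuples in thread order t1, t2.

counter=11 r=(9,10) succ=(0,2) retry=(2,0)

(re-executing from step 1 with the substitution; state before step 1: counter=9 r=(0,0) succ=(0,0) retry=(0,0))
1 | t2 LOAD | counter=9 r=(0,9) succ=(0,0) retry=(0,0)
2 | t1 CAS | counter=9 r=(0,9) succ=(0,0) retry=(1,0)
3 | t2 LOAD | counter=9 r=(0,9) succ=(0,0) retry=(1,0)
4 | t1 LOAD | counter=9 r=(9,9) succ=(0,0) retry=(1,0)
5 | t2 CAS | counter=10 r=(9,9) succ=(0,1) retry=(1,0)
6 | t1 CAS | counter=10 r=(9,9) succ=(0,1) retry=(2,0)
7 | t2 LOAD | counter=10 r=(9,10) succ=(0,1) retry=(2,0)
8 | t2 CAS | counter=11 r=(9,10) succ=(0,2) retry=(2,0)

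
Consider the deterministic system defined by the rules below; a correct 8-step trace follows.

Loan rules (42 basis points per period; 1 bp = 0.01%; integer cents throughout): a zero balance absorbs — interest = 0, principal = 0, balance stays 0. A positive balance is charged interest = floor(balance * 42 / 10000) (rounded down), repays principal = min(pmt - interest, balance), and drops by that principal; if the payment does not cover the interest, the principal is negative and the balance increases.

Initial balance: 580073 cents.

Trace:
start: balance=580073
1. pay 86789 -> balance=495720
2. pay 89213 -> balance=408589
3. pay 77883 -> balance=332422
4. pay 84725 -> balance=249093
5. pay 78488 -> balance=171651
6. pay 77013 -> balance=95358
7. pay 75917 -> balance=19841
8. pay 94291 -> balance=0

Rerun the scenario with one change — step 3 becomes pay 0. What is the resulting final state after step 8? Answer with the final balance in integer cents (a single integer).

5164

(re-executing from step 3 with the substitution; state before step 3: balance=408589)
3. pay 0 -> balance=410305
4. pay 84725 -> balance=327303
5. pay 78488 -> balance=250189
6. pay 77013 -> balance=174226
7. pay 75917 -> balance=99040
8. pay 94291 -> balance=5164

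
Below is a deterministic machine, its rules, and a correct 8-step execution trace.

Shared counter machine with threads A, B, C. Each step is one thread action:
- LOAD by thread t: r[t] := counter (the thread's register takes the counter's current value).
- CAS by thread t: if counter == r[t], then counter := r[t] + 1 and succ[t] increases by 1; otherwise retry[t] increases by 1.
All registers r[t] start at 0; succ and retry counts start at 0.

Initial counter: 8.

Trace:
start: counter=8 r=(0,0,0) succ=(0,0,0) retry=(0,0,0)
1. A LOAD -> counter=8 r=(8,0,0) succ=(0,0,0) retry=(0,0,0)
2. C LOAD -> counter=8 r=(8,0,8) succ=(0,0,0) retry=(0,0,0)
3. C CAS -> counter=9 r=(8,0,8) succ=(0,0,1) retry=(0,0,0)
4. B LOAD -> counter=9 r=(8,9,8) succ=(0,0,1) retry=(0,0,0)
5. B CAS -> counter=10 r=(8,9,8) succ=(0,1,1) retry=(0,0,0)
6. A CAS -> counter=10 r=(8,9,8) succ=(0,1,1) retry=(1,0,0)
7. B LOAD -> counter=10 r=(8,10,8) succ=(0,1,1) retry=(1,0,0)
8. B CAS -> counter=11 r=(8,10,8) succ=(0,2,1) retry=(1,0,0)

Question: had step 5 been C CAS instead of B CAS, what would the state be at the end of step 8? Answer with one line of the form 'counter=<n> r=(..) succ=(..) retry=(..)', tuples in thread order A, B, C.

counter=10 r=(8,9,8) succ=(0,1,1) retry=(1,0,1)

(re-executing from step 5 with the substitution; state before step 5: counter=9 r=(8,9,8) succ=(0,0,1) retry=(0,0,0))
5. C CAS -> counter=9 r=(8,9,8) succ=(0,0,1) retry=(0,0,1)
6. A CAS -> counter=9 r=(8,9,8) succ=(0,0,1) retry=(1,0,1)
7. B LOAD -> counter=9 r=(8,9,8) succ=(0,0,1) retry=(1,0,1)
8. B CAS -> counter=10 r=(8,9,8) succ=(0,1,1) retry=(1,0,1)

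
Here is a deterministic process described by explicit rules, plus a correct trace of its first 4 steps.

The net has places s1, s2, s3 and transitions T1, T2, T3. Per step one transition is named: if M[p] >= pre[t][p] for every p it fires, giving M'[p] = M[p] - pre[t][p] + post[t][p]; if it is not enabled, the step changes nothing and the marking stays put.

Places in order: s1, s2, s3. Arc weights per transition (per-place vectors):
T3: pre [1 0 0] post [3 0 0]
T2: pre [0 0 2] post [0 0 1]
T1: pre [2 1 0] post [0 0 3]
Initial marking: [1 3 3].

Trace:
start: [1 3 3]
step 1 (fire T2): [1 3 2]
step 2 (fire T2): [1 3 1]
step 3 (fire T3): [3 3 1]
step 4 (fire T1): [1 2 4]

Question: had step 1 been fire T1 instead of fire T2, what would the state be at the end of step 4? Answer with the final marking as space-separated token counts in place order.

1 2 5

(re-executing from step 1 with the substitution; state before step 1: [1 3 3])
step 1 (fire T1): [1 3 3]
step 2 (fire T2): [1 3 2]
step 3 (fire T3): [3 3 2]
step 4 (fire T1): [1 2 5]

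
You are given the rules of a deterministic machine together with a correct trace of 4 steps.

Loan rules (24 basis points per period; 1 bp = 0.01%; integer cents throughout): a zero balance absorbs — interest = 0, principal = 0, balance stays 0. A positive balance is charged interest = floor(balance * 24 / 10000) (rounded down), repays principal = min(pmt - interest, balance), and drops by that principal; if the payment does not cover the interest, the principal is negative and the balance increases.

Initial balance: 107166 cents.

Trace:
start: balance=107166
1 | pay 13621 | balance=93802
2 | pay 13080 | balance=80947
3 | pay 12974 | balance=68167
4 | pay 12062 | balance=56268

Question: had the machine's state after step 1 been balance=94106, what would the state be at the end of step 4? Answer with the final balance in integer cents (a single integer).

56574

state after step 1 := balance=94106
2 | pay 13080 | balance=81251
3 | pay 12974 | balance=68472
4 | pay 12062 | balance=56574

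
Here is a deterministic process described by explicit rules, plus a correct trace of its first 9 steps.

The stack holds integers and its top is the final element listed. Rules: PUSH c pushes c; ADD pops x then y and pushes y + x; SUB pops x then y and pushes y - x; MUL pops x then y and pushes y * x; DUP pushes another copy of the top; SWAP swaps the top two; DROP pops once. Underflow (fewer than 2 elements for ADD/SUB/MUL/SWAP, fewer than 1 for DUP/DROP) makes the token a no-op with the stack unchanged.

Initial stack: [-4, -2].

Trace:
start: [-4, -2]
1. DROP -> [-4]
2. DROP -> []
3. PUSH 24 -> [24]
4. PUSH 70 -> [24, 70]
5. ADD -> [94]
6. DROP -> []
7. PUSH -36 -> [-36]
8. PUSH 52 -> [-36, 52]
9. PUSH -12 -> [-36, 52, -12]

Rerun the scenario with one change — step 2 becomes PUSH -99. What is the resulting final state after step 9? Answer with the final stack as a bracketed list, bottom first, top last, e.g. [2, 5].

(re-executing from step 2 with the substitution; state before step 2: [-4])
2. PUSH -99 -> [-4, -99]
3. PUSH 24 -> [-4, -99, 24]
4. PUSH 70 -> [-4, -99, 24, 70]
5. ADD -> [-4, -99, 94]
6. DROP -> [-4, -99]
7. PUSH -36 -> [-4, -99, -36]
8. PUSH 52 -> [-4, -99, -36, 52]
9. PUSH -12 -> [-4, -99, -36, 52, -12]

[-4, -99, -36, 52, -12]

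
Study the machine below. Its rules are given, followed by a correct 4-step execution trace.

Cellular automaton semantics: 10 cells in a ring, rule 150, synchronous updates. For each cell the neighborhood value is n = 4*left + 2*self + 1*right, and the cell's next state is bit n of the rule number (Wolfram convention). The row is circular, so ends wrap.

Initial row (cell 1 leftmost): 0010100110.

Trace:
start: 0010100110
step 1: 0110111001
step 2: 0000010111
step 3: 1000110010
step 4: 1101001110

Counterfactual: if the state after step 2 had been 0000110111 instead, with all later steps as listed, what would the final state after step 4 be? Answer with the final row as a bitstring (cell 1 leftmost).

1111100110

state after step 2 := 0000110111
step 3: 1001000010
step 4: 1111100110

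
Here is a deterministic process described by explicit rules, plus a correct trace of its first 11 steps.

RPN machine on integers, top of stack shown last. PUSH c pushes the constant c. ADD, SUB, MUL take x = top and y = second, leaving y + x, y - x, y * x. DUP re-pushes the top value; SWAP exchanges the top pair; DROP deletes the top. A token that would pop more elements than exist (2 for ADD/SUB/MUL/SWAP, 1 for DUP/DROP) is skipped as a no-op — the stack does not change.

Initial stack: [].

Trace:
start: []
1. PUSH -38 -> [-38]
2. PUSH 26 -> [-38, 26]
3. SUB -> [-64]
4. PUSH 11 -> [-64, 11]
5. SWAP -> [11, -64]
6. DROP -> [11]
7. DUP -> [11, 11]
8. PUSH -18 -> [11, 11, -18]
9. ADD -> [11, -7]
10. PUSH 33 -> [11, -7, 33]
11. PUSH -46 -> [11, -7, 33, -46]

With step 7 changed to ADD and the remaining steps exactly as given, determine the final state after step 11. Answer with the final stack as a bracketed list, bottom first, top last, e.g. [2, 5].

[-7, 33, -46]

(re-executing from step 7 with the substitution; state before step 7: [11])
7. ADD -> [11]
8. PUSH -18 -> [11, -18]
9. ADD -> [-7]
10. PUSH 33 -> [-7, 33]
11. PUSH -46 -> [-7, 33, -46]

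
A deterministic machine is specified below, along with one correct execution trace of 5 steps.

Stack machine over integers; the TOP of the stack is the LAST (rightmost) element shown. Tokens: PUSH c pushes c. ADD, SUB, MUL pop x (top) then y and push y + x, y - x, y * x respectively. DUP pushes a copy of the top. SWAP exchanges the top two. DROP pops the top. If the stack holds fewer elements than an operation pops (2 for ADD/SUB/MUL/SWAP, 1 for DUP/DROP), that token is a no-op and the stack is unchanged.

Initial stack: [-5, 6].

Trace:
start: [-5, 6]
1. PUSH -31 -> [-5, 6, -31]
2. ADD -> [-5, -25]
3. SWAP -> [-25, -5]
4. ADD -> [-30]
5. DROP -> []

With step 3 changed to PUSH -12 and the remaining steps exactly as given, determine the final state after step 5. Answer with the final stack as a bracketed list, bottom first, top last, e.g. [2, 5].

[-5]

(re-executing from step 3 with the substitution; state before step 3: [-5, -25])
3. PUSH -12 -> [-5, -25, -12]
4. ADD -> [-5, -37]
5. DROP -> [-5]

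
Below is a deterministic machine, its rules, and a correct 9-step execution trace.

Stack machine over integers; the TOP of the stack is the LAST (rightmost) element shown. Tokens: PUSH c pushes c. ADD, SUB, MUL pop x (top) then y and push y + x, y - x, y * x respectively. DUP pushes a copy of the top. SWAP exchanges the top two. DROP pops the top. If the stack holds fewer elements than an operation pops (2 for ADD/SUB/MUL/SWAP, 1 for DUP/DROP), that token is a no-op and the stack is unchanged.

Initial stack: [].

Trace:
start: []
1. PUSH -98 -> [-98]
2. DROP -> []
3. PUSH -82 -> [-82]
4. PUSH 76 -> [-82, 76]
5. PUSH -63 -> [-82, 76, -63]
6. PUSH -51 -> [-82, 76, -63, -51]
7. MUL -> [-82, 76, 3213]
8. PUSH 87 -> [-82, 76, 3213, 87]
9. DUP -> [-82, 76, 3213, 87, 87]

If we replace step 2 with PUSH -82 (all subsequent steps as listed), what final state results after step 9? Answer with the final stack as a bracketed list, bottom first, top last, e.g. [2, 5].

[-98, -82, -82, 76, 3213, 87, 87]

(re-executing from step 2 with the substitution; state before step 2: [-98])
2. PUSH -82 -> [-98, -82]
3. PUSH -82 -> [-98, -82, -82]
4. PUSH 76 -> [-98, -82, -82, 76]
5. PUSH -63 -> [-98, -82, -82, 76, -63]
6. PUSH -51 -> [-98, -82, -82, 76, -63, -51]
7. MUL -> [-98, -82, -82, 76, 3213]
8. PUSH 87 -> [-98, -82, -82, 76, 3213, 87]
9. DUP -> [-98, -82, -82, 76, 3213, 87, 87]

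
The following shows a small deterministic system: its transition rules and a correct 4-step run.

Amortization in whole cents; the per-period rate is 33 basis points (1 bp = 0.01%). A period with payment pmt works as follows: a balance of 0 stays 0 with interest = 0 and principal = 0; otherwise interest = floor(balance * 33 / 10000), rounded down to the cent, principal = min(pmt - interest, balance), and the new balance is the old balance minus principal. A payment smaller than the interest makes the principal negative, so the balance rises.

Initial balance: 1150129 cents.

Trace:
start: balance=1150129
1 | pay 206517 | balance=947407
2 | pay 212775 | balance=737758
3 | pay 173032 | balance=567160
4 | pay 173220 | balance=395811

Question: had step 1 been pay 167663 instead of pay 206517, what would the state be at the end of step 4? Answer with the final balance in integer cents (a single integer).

(re-executing from step 1 with the substitution; state before step 1: balance=1150129)
1 | pay 167663 | balance=986261
2 | pay 212775 | balance=776740
3 | pay 173032 | balance=606271
4 | pay 173220 | balance=435051

435051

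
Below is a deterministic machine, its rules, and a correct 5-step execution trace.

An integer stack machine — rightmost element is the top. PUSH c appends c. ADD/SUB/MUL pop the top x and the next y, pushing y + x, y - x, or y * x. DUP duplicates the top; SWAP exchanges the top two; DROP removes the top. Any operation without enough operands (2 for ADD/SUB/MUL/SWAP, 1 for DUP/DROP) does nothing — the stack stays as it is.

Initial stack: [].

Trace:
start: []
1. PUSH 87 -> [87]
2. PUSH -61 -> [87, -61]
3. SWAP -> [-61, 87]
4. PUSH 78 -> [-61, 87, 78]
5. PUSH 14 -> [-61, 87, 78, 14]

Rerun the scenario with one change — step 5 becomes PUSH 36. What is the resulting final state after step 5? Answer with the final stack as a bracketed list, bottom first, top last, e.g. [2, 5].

(re-executing from step 5 with the substitution; state before step 5: [-61, 87, 78])
5. PUSH 36 -> [-61, 87, 78, 36]

[-61, 87, 78, 36]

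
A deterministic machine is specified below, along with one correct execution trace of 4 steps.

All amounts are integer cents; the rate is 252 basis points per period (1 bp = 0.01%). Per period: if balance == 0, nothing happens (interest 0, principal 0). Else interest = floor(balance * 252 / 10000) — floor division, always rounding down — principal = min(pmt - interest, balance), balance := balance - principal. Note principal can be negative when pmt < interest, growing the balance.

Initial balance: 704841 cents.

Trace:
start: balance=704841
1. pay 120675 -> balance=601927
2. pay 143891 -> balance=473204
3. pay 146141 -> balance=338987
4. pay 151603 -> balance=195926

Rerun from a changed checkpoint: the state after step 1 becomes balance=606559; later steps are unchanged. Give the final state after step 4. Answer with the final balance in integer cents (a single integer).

state after step 1 := balance=606559
2. pay 143891 -> balance=477953
3. pay 146141 -> balance=343856
4. pay 151603 -> balance=200918

200918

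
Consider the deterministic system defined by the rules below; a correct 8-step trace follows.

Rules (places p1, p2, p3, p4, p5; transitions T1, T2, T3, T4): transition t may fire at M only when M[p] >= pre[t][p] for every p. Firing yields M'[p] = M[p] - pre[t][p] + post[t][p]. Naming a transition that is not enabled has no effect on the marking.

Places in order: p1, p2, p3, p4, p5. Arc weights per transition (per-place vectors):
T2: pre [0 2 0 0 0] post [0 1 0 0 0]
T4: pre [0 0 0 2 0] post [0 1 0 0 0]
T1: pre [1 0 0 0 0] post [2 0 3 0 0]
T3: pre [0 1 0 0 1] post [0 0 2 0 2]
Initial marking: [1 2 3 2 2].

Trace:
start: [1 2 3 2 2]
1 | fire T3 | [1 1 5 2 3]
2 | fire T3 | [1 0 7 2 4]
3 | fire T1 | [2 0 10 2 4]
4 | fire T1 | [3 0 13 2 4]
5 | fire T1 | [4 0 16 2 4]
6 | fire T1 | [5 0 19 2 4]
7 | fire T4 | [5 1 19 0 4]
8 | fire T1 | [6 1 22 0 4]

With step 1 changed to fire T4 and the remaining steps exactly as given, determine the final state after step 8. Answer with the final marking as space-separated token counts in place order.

(re-executing from step 1 with the substitution; state before step 1: [1 2 3 2 2])
1 | fire T4 | [1 3 3 0 2]
2 | fire T3 | [1 2 5 0 3]
3 | fire T1 | [2 2 8 0 3]
4 | fire T1 | [3 2 11 0 3]
5 | fire T1 | [4 2 14 0 3]
6 | fire T1 | [5 2 17 0 3]
7 | fire T4 | [5 2 17 0 3]
8 | fire T1 | [6 2 20 0 3]

6 2 20 0 3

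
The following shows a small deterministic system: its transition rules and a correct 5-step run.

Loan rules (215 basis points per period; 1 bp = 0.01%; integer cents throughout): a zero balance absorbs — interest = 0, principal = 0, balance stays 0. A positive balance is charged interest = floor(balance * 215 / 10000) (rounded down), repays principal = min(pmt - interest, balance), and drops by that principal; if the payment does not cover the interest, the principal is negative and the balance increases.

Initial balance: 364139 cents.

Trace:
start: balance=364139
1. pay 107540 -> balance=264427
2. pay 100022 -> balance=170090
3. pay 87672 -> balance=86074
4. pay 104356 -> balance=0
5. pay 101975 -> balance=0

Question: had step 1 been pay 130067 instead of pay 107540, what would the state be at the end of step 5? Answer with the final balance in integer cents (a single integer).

(re-executing from step 1 with the substitution; state before step 1: balance=364139)
1. pay 130067 -> balance=241900
2. pay 100022 -> balance=147078
3. pay 87672 -> balance=62568
4. pay 104356 -> balance=0
5. pay 101975 -> balance=0

0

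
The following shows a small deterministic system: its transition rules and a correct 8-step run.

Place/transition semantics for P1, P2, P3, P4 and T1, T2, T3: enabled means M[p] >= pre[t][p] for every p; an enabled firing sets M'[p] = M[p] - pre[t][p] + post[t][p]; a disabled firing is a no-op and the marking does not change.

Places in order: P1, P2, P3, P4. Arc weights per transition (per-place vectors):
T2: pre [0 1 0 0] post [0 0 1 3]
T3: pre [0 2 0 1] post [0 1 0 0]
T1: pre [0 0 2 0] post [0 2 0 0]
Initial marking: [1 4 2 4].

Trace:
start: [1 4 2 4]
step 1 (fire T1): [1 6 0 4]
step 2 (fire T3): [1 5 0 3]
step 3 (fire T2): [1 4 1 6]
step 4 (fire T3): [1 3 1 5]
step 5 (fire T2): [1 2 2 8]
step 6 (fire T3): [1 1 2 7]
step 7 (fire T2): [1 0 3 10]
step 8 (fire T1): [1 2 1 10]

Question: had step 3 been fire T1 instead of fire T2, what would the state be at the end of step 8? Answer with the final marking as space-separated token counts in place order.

1 3 0 7

(re-executing from step 3 with the substitution; state before step 3: [1 5 0 3])
step 3 (fire T1): [1 5 0 3]
step 4 (fire T3): [1 4 0 2]
step 5 (fire T2): [1 3 1 5]
step 6 (fire T3): [1 2 1 4]
step 7 (fire T2): [1 1 2 7]
step 8 (fire T1): [1 3 0 7]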